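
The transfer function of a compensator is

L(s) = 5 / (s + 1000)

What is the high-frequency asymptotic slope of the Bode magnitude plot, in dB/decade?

-20 dB/decade

Each pole contributes −20 dB/decade at high frequency; each zero contributes +20 dB/decade.
Net: 0 zero(s) − 1 pole(s) → -20 dB/decade.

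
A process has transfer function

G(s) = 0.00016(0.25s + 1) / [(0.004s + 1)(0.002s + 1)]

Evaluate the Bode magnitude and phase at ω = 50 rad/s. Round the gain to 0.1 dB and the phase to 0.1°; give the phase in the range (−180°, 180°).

-54.2 dB, 68.4°

At ω = 50 rad/s:
zero (1 + j50·0.25) = 1 + j12.5 → |·| ≈ 12.54, ∠ ≈ 85.43°
pole (1 + j50·0.004) = 1 + j0.2 → |·| ≈ 1.0198, ∠ ≈ 11.31°
pole (1 + j50·0.002) = 1 + j0.1 → |·| ≈ 1.005, ∠ ≈ 5.71°
|G| = 0.00016 · 12.54 / (1.0198 · 1.005) ≈ 0.0019577
Gain = 20 log₁₀(0.0019577) ≈ -54.17 dB
∠G = (85.43°) − (11.31° + 5.71°) = 68.41°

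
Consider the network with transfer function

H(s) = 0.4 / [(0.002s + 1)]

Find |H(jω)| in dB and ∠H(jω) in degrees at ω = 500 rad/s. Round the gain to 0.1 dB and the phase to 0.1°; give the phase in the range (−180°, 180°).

At ω = 500 rad/s:
pole (1 + j500·0.002) = 1 + j1 → |·| ≈ 1.4142, ∠ ≈ 45.00°
|H| = 0.4 · 1 / (1.4142) ≈ 0.28285
Gain = 20 log₁₀(0.28285) ≈ -10.97 dB
∠H = (0°) − (45.00°) = -45.00°

-11.0 dB, -45.0°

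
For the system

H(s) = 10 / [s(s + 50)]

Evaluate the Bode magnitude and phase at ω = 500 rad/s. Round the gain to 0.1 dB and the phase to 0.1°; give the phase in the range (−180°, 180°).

At s = jω = j500:
pole (s+50): 50 + j500 → |·| = √(50²+500²) = √252500 ≈ 502.49, ∠ = arctan(500/50) ≈ 84.29°
pole at origin: |s| = 500, ∠ = 90.00° (in denominator)
|H| = 10 / 2.5124e+05 ≈ 3.9803e-05
Gain = 20 log₁₀(3.9803e-05) ≈ -88.00 dB
∠H = 0.00° − 174.29° = -174.29°

-88.0 dB, -174.3°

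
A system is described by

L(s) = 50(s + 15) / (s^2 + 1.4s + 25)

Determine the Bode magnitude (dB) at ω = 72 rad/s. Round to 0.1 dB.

-2.9 dB

At s = jω = j72:
zero (s+15): 15 + j72 → |·| = √(15²+72²) = √5409 ≈ 73.546, ∠ = arctan(72/15) ≈ 78.23°
quadratic: (j72)² + 1.4·j72 + 25 = -5159 + j100.8 → |·| ≈ 5160, ∠ ≈ 178.88°
|L| = 50 · 73.546 / 5160 ≈ 0.71266
Gain = 20 log₁₀(0.71266) ≈ -2.94 dB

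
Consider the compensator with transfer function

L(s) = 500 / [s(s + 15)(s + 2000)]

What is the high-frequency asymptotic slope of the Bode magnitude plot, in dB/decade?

-60 dB/decade

Each pole contributes −20 dB/decade at high frequency; each zero contributes +20 dB/decade.
Net: 0 zero(s) − 3 pole(s) → -60 dB/decade.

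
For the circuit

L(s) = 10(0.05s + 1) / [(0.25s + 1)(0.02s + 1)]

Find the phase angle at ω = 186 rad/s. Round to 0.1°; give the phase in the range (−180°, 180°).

At ω = 186 rad/s:
zero (1 + j186·0.05) = 1 + j9.3 → |·| ≈ 9.3536, ∠ ≈ 83.86°
pole (1 + j186·0.25) = 1 + j46.5 → |·| ≈ 46.511, ∠ ≈ 88.77°
pole (1 + j186·0.02) = 1 + j3.72 → |·| ≈ 3.8521, ∠ ≈ 74.95°
∠L = (83.86°) − (88.77° + 74.95°) = -79.86°

-79.9°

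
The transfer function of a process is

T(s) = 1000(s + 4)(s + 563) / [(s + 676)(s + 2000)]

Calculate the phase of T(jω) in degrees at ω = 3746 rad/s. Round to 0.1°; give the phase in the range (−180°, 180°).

29.7°

At s = jω = j3746:
zero (s+4): 4 + j3746 → |·| = √(4²+3746²) = √14032532 ≈ 3746, ∠ = arctan(3746/4) ≈ 89.94°
zero (s+563): 563 + j3746 → |·| = √(563²+3746²) = √14349485 ≈ 3788.1, ∠ = arctan(3746/563) ≈ 81.45°
pole (s+676): 676 + j3746 → |·| = √(676²+3746²) = √14489492 ≈ 3806.5, ∠ = arctan(3746/676) ≈ 79.77°
pole (s+2000): 2000 + j3746 → |·| = √(2000²+3746²) = √18032516 ≈ 4246.5, ∠ = arctan(3746/2000) ≈ 61.90°
∠T = 171.39° − 141.67° = 29.72°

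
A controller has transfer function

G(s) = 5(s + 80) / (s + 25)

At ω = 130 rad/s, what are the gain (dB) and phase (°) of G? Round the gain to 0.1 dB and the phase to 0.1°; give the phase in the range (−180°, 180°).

At s = jω = j130:
zero (s+80): 80 + j130 → |·| = √(80²+130²) = √23300 ≈ 152.64, ∠ = arctan(130/80) ≈ 58.39°
pole (s+25): 25 + j130 → |·| = √(25²+130²) = √17525 ≈ 132.38, ∠ = arctan(130/25) ≈ 79.11°
|G| = 5 · 152.64 / 132.38 ≈ 5.7652
Gain = 20 log₁₀(5.7652) ≈ 15.22 dB
∠G = 58.39° − 79.11° = -20.72°

15.2 dB, -20.7°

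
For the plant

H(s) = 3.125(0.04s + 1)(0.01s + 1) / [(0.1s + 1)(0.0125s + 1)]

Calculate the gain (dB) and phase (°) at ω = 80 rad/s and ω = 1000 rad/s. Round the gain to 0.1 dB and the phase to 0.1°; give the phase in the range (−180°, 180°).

ω = 80: 1.4 dB, -16.6°; ω = 1000: 0.0 dB, -2.0°

At ω = 80 rad/s:
zero (1 + j80·0.04) = 1 + j3.2 → |·| ≈ 3.3526, ∠ ≈ 72.65°
zero (1 + j80·0.01) = 1 + j0.8 → |·| ≈ 1.2806, ∠ ≈ 38.66°
pole (1 + j80·0.1) = 1 + j8 → |·| ≈ 8.0623, ∠ ≈ 82.87°
pole (1 + j80·0.0125) = 1 + j1 → |·| ≈ 1.4142, ∠ ≈ 45.00°
|H| = 3.125 · 3.3526 · 1.2806 / (8.0623 · 1.4142) ≈ 1.1767
Gain = 20 log₁₀(1.1767) ≈ 1.41 dB
∠H = (72.65° + 38.66°) − (82.87° + 45.00°) = -16.56°

At ω = 1000 rad/s:
zero (1 + j1000·0.04) = 1 + j40 → |·| ≈ 40.012, ∠ ≈ 88.57°
zero (1 + j1000·0.01) = 1 + j10 → |·| ≈ 10.05, ∠ ≈ 84.29°
pole (1 + j1000·0.1) = 1 + j100 → |·| ≈ 100, ∠ ≈ 89.43°
pole (1 + j1000·0.0125) = 1 + j12.5 → |·| ≈ 12.54, ∠ ≈ 85.43°
|H| = 3.125 · 40.012 · 10.05 / (100 · 12.54) ≈ 1.0021
Gain = 20 log₁₀(1.0021) ≈ 0.02 dB
∠H = (88.57° + 84.29°) − (89.43° + 85.43°) = -2.00°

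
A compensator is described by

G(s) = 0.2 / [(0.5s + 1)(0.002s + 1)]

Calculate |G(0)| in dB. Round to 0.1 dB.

-14.0 dB

G(0) = 0.2 · 1 / 1 = 0.2
20 log₁₀(0.2) ≈ -13.98 dB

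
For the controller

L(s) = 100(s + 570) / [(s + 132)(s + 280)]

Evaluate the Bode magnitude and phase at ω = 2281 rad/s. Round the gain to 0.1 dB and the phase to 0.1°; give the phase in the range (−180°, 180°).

-27.0 dB, -93.7°

At s = jω = j2281:
zero (s+570): 570 + j2281 → |·| = √(570²+2281²) = √5527861 ≈ 2351.1, ∠ = arctan(2281/570) ≈ 75.97°
pole (s+132): 132 + j2281 → |·| = √(132²+2281²) = √5220385 ≈ 2284.8, ∠ = arctan(2281/132) ≈ 86.69°
pole (s+280): 280 + j2281 → |·| = √(280²+2281²) = √5281361 ≈ 2298.1, ∠ = arctan(2281/280) ≈ 83.00°
|L| = 100 · 2351.1 / 5.2507e+06 ≈ 0.044777
Gain = 20 log₁₀(0.044777) ≈ -26.98 dB
∠L = 75.97° − 169.69° = -93.72°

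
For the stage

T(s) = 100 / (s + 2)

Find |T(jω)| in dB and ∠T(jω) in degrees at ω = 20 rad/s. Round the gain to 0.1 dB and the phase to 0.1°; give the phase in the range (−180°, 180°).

Substitute s = j20:
Numerator: 100 = 100 + j0
Denominator: (j20) + 2 = 2 + j20
|N| = √(100² + 0²) ≈ 100, ∠N ≈ 0.00°
|D| = √(2² + 20²) ≈ 20.1, ∠D ≈ 84.29°
|T| = 100 / 20.1 ≈ 4.9751
Gain = 20 log₁₀(4.9751) ≈ 13.94 dB
∠T = 0.00° − 84.29° = -84.29°

13.9 dB, -84.3°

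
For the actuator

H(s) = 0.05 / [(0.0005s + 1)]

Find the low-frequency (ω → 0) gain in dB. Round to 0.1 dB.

-26.0 dB

H(0) = 0.05 · 1 / 1 = 0.05
20 log₁₀(0.05) ≈ -26.02 dB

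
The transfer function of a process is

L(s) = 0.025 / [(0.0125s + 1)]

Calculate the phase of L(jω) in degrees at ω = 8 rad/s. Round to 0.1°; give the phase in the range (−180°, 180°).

At ω = 8 rad/s:
pole (1 + j8·0.0125) = 1 + j0.1 → |·| ≈ 1.005, ∠ ≈ 5.71°
∠L = (0°) − (5.71°) = -5.71°

-5.7°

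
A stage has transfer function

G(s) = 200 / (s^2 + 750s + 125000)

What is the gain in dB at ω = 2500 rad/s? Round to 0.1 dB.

-90.1 dB

Substitute s = j2500:
Numerator: 200 = 200 + j0
Denominator: (j2500)^2 + 750(j2500) + 125000 = -6125000 + j1875000
|N| = √(200² + 0²) ≈ 200, ∠N ≈ 0.00°
|D| = √(6125000² + 1875000²) ≈ 6.4056e+06, ∠D ≈ 162.98°
|G| = 200 / 6.4056e+06 ≈ 3.1223e-05
Gain = 20 log₁₀(3.1223e-05) ≈ -90.11 dB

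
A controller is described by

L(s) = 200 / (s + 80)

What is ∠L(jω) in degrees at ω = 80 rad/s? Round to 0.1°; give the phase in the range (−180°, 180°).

-45.0°

Substitute s = j80:
Numerator: 200 = 200 + j0
Denominator: (j80) + 80 = 80 + j80
|N| = √(200² + 0²) ≈ 200, ∠N ≈ 0.00°
|D| = √(80² + 80²) ≈ 113.14, ∠D ≈ 45.00°
∠L = 0.00° − 45.00° = -45.00°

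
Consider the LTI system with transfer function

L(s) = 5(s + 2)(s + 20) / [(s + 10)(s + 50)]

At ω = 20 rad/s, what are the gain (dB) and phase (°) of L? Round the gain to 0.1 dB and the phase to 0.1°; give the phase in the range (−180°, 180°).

At s = jω = j20:
zero (s+2): 2 + j20 → |·| = √(2²+20²) = √404 ≈ 20.1, ∠ = arctan(20/2) ≈ 84.29°
zero (s+20): 20 + j20 → |·| = √(20²+20²) = √800 ≈ 28.284, ∠ = arctan(20/20) ≈ 45.00°
pole (s+10): 10 + j20 → |·| = √(10²+20²) = √500 ≈ 22.361, ∠ = arctan(20/10) ≈ 63.43°
pole (s+50): 50 + j20 → |·| = √(50²+20²) = √2900 ≈ 53.852, ∠ = arctan(20/50) ≈ 21.80°
|L| = 5 · 568.51 / 1204.2 ≈ 2.3605
Gain = 20 log₁₀(2.3605) ≈ 7.46 dB
∠L = 129.29° − 85.23° = 44.06°

7.5 dB, 44.1°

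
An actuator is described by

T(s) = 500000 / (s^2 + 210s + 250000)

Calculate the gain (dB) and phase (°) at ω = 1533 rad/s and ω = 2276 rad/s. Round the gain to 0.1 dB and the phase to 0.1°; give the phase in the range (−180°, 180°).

At s = jω = j1533:
quadratic: (j1533)² + 210·j1533 + 250000 = -2100089 + j321930 → |·| ≈ 2.1246e+06, ∠ ≈ 171.28°
|T| = 500000 / 2.1246e+06 ≈ 0.23534
Gain = 20 log₁₀(0.23534) ≈ -12.57 dB
∠T = 0.00° − 171.28° = -171.28°

At s = jω = j2276:
quadratic: (j2276)² + 210·j2276 + 250000 = -4930176 + j477960 → |·| ≈ 4.9533e+06, ∠ ≈ 174.46°
|T| = 500000 / 4.9533e+06 ≈ 0.10094
Gain = 20 log₁₀(0.10094) ≈ -19.92 dB
∠T = 0.00° − 174.46° = -174.46°

ω = 1533: -12.6 dB, -171.3°; ω = 2276: -19.9 dB, -174.5°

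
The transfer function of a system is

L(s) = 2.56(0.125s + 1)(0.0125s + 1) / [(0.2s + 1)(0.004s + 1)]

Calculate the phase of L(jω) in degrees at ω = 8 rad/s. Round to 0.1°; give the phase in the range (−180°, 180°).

-9.1°

At ω = 8 rad/s:
zero (1 + j8·0.125) = 1 + j1 → |·| ≈ 1.4142, ∠ ≈ 45.00°
zero (1 + j8·0.0125) = 1 + j0.1 → |·| ≈ 1.005, ∠ ≈ 5.71°
pole (1 + j8·0.2) = 1 + j1.6 → |·| ≈ 1.8868, ∠ ≈ 57.99°
pole (1 + j8·0.004) = 1 + j0.032 → |·| ≈ 1.0005, ∠ ≈ 1.83°
∠L = (45.00° + 5.71°) − (57.99° + 1.83°) = -9.11°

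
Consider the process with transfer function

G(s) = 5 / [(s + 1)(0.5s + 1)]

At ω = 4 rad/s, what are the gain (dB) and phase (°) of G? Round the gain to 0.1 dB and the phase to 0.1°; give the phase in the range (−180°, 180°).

-5.3 dB, -139.4°

At ω = 4 rad/s:
pole (1 + j4·1) = 1 + j4 → |·| ≈ 4.1231, ∠ ≈ 75.96°
pole (1 + j4·0.5) = 1 + j2 → |·| ≈ 2.2361, ∠ ≈ 63.43°
|G| = 5 · 1 / (4.1231 · 2.2361) ≈ 0.54232
Gain = 20 log₁₀(0.54232) ≈ -5.31 dB
∠G = (0°) − (75.96° + 63.43°) = -139.39°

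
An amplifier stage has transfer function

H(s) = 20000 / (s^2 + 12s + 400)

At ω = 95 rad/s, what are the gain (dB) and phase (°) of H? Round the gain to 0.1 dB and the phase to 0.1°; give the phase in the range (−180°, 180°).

At s = jω = j95:
quadratic: (j95)² + 12·j95 + 400 = -8625 + j1140 → |·| ≈ 8700, ∠ ≈ 172.47°
|H| = 20000 / 8700 ≈ 2.2989
Gain = 20 log₁₀(2.2989) ≈ 7.23 dB
∠H = 0.00° − 172.47° = -172.47°

7.2 dB, -172.5°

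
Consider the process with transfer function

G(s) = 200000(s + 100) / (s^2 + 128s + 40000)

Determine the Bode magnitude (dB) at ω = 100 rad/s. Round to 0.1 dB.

58.8 dB

At s = jω = j100:
zero (s+100): 100 + j100 → |·| = √(100²+100²) = √20000 ≈ 141.42, ∠ = arctan(100/100) ≈ 45.00°
quadratic: (j100)² + 128·j100 + 40000 = 30000 + j12800 → |·| ≈ 32617, ∠ ≈ 23.11°
|G| = 200000 · 141.42 / 32617 ≈ 867.16
Gain = 20 log₁₀(867.16) ≈ 58.76 dB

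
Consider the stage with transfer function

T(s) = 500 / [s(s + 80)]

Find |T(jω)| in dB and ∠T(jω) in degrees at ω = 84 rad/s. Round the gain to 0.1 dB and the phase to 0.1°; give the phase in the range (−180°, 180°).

At s = jω = j84:
pole (s+80): 80 + j84 → |·| = √(80²+84²) = √13456 ≈ 116, ∠ = arctan(84/80) ≈ 46.40°
pole at origin: |s| = 84, ∠ = 90.00° (in denominator)
|T| = 500 / 9744 ≈ 0.051314
Gain = 20 log₁₀(0.051314) ≈ -25.80 dB
∠T = 0.00° − 136.40° = -136.40°

-25.8 dB, -136.4°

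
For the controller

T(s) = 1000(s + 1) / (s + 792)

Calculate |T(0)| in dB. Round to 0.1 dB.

T(0) = 1000·1 / (792) ≈ 1.2626
20 log₁₀(1.2626) ≈ 2.03 dB

2.0 dB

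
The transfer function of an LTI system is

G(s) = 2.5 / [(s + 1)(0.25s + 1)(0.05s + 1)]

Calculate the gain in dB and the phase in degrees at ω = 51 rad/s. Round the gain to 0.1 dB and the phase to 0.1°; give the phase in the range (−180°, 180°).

At ω = 51 rad/s:
pole (1 + j51·1) = 1 + j51 → |·| ≈ 51.01, ∠ ≈ 88.88°
pole (1 + j51·0.25) = 1 + j12.75 → |·| ≈ 12.789, ∠ ≈ 85.52°
pole (1 + j51·0.05) = 1 + j2.55 → |·| ≈ 2.7391, ∠ ≈ 68.59°
|G| = 2.5 · 1 / (51.01 · 12.789 · 2.7391) ≈ 0.0013991
Gain = 20 log₁₀(0.0013991) ≈ -57.08 dB
∠G = (0°) − (88.88° + 85.52° + 68.59°) = -242.99° ≡ 117.01° (principal value)

-57.1 dB, 117.0°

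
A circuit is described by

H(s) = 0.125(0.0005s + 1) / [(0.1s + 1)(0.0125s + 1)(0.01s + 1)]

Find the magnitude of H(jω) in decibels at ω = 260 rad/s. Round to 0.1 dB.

At ω = 260 rad/s:
zero (1 + j260·0.0005) = 1 + j0.13 → |·| ≈ 1.0084, ∠ ≈ 7.41°
pole (1 + j260·0.1) = 1 + j26 → |·| ≈ 26.019, ∠ ≈ 87.80°
pole (1 + j260·0.0125) = 1 + j3.25 → |·| ≈ 3.4004, ∠ ≈ 72.90°
pole (1 + j260·0.01) = 1 + j2.6 → |·| ≈ 2.7857, ∠ ≈ 68.96°
|H| = 0.125 · 1.0084 / (26.019 · 3.4004 · 2.7857) ≈ 0.00051143
Gain = 20 log₁₀(0.00051143) ≈ -65.82 dB

-65.8 dB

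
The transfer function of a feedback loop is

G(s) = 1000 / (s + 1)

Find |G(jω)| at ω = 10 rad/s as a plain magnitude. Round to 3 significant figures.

99.5

At s = jω = j10:
pole (s+1): 1 + j10 → |·| = √(1²+10²) = √101 ≈ 10.05, ∠ = arctan(10/1) ≈ 84.29°
|G| = 1000 / 10.05 ≈ 99.502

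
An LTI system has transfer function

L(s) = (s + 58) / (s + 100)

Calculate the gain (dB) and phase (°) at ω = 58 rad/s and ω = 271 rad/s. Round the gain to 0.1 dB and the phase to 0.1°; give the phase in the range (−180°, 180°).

ω = 58: -3.0 dB, 14.9°; ω = 271: -0.4 dB, 8.2°

At s = jω = j58:
zero (s+58): 58 + j58 → |·| = √(58²+58²) = √6728 ≈ 82.024, ∠ = arctan(58/58) ≈ 45.00°
pole (s+100): 100 + j58 → |·| = √(100²+58²) = √13364 ≈ 115.6, ∠ = arctan(58/100) ≈ 30.11°
|L| = 1 · 82.024 / 115.6 ≈ 0.70955
Gain = 20 log₁₀(0.70955) ≈ -2.98 dB
∠L = 45.00° − 30.11° = 14.89°

At s = jω = j271:
zero (s+58): 58 + j271 → |·| = √(58²+271²) = √76805 ≈ 277.14, ∠ = arctan(271/58) ≈ 77.92°
pole (s+100): 100 + j271 → |·| = √(100²+271²) = √83441 ≈ 288.86, ∠ = arctan(271/100) ≈ 69.75°
|L| = 1 · 277.14 / 288.86 ≈ 0.95943
Gain = 20 log₁₀(0.95943) ≈ -0.36 dB
∠L = 77.92° − 69.75° = 8.17°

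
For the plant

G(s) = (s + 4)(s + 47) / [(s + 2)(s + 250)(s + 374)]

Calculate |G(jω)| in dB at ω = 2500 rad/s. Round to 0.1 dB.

-68.1 dB

At s = jω = j2500:
zero (s+4): 4 + j2500 → |·| = √(4²+2500²) = √6250016 ≈ 2500, ∠ = arctan(2500/4) ≈ 89.91°
zero (s+47): 47 + j2500 → |·| = √(47²+2500²) = √6252209 ≈ 2500.4, ∠ = arctan(2500/47) ≈ 88.92°
pole (s+2): 2 + j2500 → |·| = √(2²+2500²) = √6250004 ≈ 2500, ∠ = arctan(2500/2) ≈ 89.95°
pole (s+250): 250 + j2500 → |·| = √(250²+2500²) = √6312500 ≈ 2512.5, ∠ = arctan(2500/250) ≈ 84.29°
pole (s+374): 374 + j2500 → |·| = √(374²+2500²) = √6389876 ≈ 2527.8, ∠ = arctan(2500/374) ≈ 81.49°
|G| = 1 · 6.251e+06 / 1.5878e+10 ≈ 0.00039369
Gain = 20 log₁₀(0.00039369) ≈ -68.10 dB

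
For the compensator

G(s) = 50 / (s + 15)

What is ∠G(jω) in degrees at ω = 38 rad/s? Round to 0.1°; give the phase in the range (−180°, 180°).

-68.5°

Substitute s = j38:
Numerator: 50 = 50 + j0
Denominator: (j38) + 15 = 15 + j38
|N| = √(50² + 0²) ≈ 50, ∠N ≈ 0.00°
|D| = √(15² + 38²) ≈ 40.853, ∠D ≈ 68.46°
∠G = 0.00° − 68.46° = -68.46°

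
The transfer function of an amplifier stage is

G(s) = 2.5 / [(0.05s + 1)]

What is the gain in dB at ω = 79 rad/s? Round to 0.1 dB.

-4.2 dB

At ω = 79 rad/s:
pole (1 + j79·0.05) = 1 + j3.95 → |·| ≈ 4.0746, ∠ ≈ 75.79°
|G| = 2.5 · 1 / (4.0746) ≈ 0.61356
Gain = 20 log₁₀(0.61356) ≈ -4.24 dB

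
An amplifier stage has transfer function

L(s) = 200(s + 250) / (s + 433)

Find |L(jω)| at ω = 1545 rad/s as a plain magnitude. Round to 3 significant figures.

195

At s = jω = j1545:
zero (s+250): 250 + j1545 → |·| = √(250²+1545²) = √2449525 ≈ 1565.1, ∠ = arctan(1545/250) ≈ 80.81°
pole (s+433): 433 + j1545 → |·| = √(433²+1545²) = √2574514 ≈ 1604.5, ∠ = arctan(1545/433) ≈ 74.34°
|L| = 200 · 1565.1 / 1604.5 ≈ 195.09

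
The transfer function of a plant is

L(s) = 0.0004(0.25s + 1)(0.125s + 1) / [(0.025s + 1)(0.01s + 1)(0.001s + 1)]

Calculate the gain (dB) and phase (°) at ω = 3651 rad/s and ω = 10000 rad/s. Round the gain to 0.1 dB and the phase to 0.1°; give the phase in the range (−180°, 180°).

At ω = 3651 rad/s:
zero (1 + j3651·0.25) = 1 + j912.75 → |·| ≈ 912.75, ∠ ≈ 89.94°
zero (1 + j3651·0.125) = 1 + j456.375 → |·| ≈ 456.38, ∠ ≈ 89.87°
pole (1 + j3651·0.025) = 1 + j91.275 → |·| ≈ 91.28, ∠ ≈ 89.37°
pole (1 + j3651·0.01) = 1 + j36.51 → |·| ≈ 36.524, ∠ ≈ 88.43°
pole (1 + j3651·0.001) = 1 + j3.651 → |·| ≈ 3.7855, ∠ ≈ 74.68°
|L| = 0.0004 · 912.75 · 456.38 / (91.28 · 36.524 · 3.7855) ≈ 0.013203
Gain = 20 log₁₀(0.013203) ≈ -37.59 dB
∠L = (89.94° + 89.87°) − (89.37° + 88.43° + 74.68°) = -72.67°

At ω = 10000 rad/s:
zero (1 + j10000·0.25) = 1 + j2500 → |·| ≈ 2500, ∠ ≈ 89.98°
zero (1 + j10000·0.125) = 1 + j1250 → |·| ≈ 1250, ∠ ≈ 89.95°
pole (1 + j10000·0.025) = 1 + j250 → |·| ≈ 250, ∠ ≈ 89.77°
pole (1 + j10000·0.01) = 1 + j100 → |·| ≈ 100, ∠ ≈ 89.43°
pole (1 + j10000·0.001) = 1 + j10 → |·| ≈ 10.05, ∠ ≈ 84.29°
|L| = 0.0004 · 2500 · 1250 / (250 · 100 · 10.05) ≈ 0.0049751
Gain = 20 log₁₀(0.0049751) ≈ -46.06 dB
∠L = (89.98° + 89.95°) − (89.77° + 89.43° + 84.29°) = -83.56°

ω = 3651: -37.6 dB, -72.7°; ω = 10000: -46.1 dB, -83.6°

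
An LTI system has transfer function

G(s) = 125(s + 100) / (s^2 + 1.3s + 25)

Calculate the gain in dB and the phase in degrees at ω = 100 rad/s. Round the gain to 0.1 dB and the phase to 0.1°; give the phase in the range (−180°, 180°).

5.0 dB, -134.3°

At s = jω = j100:
zero (s+100): 100 + j100 → |·| = √(100²+100²) = √20000 ≈ 141.42, ∠ = arctan(100/100) ≈ 45.00°
quadratic: (j100)² + 1.3·j100 + 25 = -9975 + j130 → |·| ≈ 9975.8, ∠ ≈ 179.25°
|G| = 125 · 141.42 / 9975.8 ≈ 1.772
Gain = 20 log₁₀(1.772) ≈ 4.97 dB
∠G = 45.00° − 179.25° = -134.25°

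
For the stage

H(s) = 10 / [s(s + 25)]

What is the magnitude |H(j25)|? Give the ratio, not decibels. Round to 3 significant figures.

At s = jω = j25:
pole (s+25): 25 + j25 → |·| = √(25²+25²) = √1250 ≈ 35.355, ∠ = arctan(25/25) ≈ 45.00°
pole at origin: |s| = 25, ∠ = 90.00° (in denominator)
|H| = 10 / 883.87 ≈ 0.011314

0.0113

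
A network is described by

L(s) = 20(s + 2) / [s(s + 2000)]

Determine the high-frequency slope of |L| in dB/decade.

Each pole contributes −20 dB/decade at high frequency; each zero contributes +20 dB/decade.
Net: 1 zero(s) − 2 pole(s) → -20 dB/decade.

-20 dB/decade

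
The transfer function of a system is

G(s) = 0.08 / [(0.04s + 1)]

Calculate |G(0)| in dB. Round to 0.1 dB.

G(0) = 0.08 · 1 / 1 = 0.08
20 log₁₀(0.08) ≈ -21.94 dB

-21.9 dB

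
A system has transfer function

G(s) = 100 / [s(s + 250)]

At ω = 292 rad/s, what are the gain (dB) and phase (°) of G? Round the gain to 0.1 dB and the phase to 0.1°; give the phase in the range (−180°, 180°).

-61.0 dB, -139.4°

At s = jω = j292:
pole (s+250): 250 + j292 → |·| = √(250²+292²) = √147764 ≈ 384.4, ∠ = arctan(292/250) ≈ 49.43°
pole at origin: |s| = 292, ∠ = 90.00° (in denominator)
|G| = 100 / 1.1224e+05 ≈ 0.00089095
Gain = 20 log₁₀(0.00089095) ≈ -61.00 dB
∠G = 0.00° − 139.43° = -139.43°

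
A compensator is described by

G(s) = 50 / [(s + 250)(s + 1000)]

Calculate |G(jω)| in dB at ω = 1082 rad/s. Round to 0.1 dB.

-90.3 dB

At s = jω = j1082:
pole (s+250): 250 + j1082 → |·| = √(250²+1082²) = √1233224 ≈ 1110.5, ∠ = arctan(1082/250) ≈ 76.99°
pole (s+1000): 1000 + j1082 → |·| = √(1000²+1082²) = √2170724 ≈ 1473.3, ∠ = arctan(1082/1000) ≈ 47.26°
|G| = 50 / 1.6361e+06 ≈ 3.056e-05
Gain = 20 log₁₀(3.056e-05) ≈ -90.30 dB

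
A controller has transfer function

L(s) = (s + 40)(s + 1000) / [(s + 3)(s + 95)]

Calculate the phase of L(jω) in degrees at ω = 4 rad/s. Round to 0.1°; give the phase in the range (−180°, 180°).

At s = jω = j4:
zero (s+40): 40 + j4 → |·| = √(40²+4²) = √1616 ≈ 40.2, ∠ = arctan(4/40) ≈ 5.71°
zero (s+1000): 1000 + j4 → |·| = √(1000²+4²) = √1000016 ≈ 1000, ∠ = arctan(4/1000) ≈ 0.23°
pole (s+3): 3 + j4 → |·| = √(3²+4²) = √25 ≈ 5, ∠ = arctan(4/3) ≈ 53.13°
pole (s+95): 95 + j4 → |·| = √(95²+4²) = √9041 ≈ 95.084, ∠ = arctan(4/95) ≈ 2.41°
∠L = 5.94° − 55.54° = -49.60°

-49.6°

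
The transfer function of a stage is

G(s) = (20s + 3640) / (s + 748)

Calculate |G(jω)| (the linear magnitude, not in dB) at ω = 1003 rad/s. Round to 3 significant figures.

Substitute s = j1003:
Numerator: 20(j1003) + 3640 = 3640 + j20060
Denominator: (j1003) + 748 = 748 + j1003
|N| = √(3640² + 20060²) ≈ 20388, ∠N ≈ 79.72°
|D| = √(748² + 1003²) ≈ 1251.2, ∠D ≈ 53.29°
|G| = 20388 / 1251.2 ≈ 16.295

16.3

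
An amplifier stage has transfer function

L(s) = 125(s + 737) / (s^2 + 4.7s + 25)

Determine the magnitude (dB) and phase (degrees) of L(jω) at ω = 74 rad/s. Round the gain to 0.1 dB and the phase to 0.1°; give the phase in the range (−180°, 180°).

At s = jω = j74:
zero (s+737): 737 + j74 → |·| = √(737²+74²) = √548645 ≈ 740.71, ∠ = arctan(74/737) ≈ 5.73°
quadratic: (j74)² + 4.7·j74 + 25 = -5451 + j347.8 → |·| ≈ 5462.1, ∠ ≈ 176.35°
|L| = 125 · 740.71 / 5462.1 ≈ 16.951
Gain = 20 log₁₀(16.951) ≈ 24.58 dB
∠L = 5.73° − 176.35° = -170.62°

24.6 dB, -170.6°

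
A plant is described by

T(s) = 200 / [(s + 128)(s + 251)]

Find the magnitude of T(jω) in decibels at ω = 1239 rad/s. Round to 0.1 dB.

At s = jω = j1239:
pole (s+128): 128 + j1239 → |·| = √(128²+1239²) = √1551505 ≈ 1245.6, ∠ = arctan(1239/128) ≈ 84.10°
pole (s+251): 251 + j1239 → |·| = √(251²+1239²) = √1598122 ≈ 1264.2, ∠ = arctan(1239/251) ≈ 78.55°
|T| = 200 / 1.5747e+06 ≈ 0.00012701
Gain = 20 log₁₀(0.00012701) ≈ -77.92 dB

-77.9 dB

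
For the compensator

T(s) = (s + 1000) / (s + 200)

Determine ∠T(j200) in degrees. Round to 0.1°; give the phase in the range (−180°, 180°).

At s = jω = j200:
zero (s+1000): 1000 + j200 → |·| = √(1000²+200²) = √1040000 ≈ 1019.8, ∠ = arctan(200/1000) ≈ 11.31°
pole (s+200): 200 + j200 → |·| = √(200²+200²) = √80000 ≈ 282.84, ∠ = arctan(200/200) ≈ 45.00°
∠T = 11.31° − 45.00° = -33.69°

-33.7°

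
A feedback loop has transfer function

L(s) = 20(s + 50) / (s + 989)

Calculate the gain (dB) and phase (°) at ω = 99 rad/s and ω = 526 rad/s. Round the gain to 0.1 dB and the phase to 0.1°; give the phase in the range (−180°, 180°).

ω = 99: 7.0 dB, 57.5°; ω = 526: 19.5 dB, 56.6°

At s = jω = j99:
zero (s+50): 50 + j99 → |·| = √(50²+99²) = √12301 ≈ 110.91, ∠ = arctan(99/50) ≈ 63.20°
pole (s+989): 989 + j99 → |·| = √(989²+99²) = √987922 ≈ 993.94, ∠ = arctan(99/989) ≈ 5.72°
|L| = 20 · 110.91 / 993.94 ≈ 2.2317
Gain = 20 log₁₀(2.2317) ≈ 6.97 dB
∠L = 63.20° − 5.72° = 57.48°

At s = jω = j526:
zero (s+50): 50 + j526 → |·| = √(50²+526²) = √279176 ≈ 528.37, ∠ = arctan(526/50) ≈ 84.57°
pole (s+989): 989 + j526 → |·| = √(989²+526²) = √1254797 ≈ 1120.2, ∠ = arctan(526/989) ≈ 28.01°
|L| = 20 · 528.37 / 1120.2 ≈ 9.4335
Gain = 20 log₁₀(9.4335) ≈ 19.49 dB
∠L = 84.57° − 28.01° = 56.56°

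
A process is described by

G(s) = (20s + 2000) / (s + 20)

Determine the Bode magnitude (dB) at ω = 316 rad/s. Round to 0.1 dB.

26.4 dB

Substitute s = j316:
Numerator: 20(j316) + 2000 = 2000 + j6320
Denominator: (j316) + 20 = 20 + j316
|N| = √(2000² + 6320²) ≈ 6628.9, ∠N ≈ 72.44°
|D| = √(20² + 316²) ≈ 316.63, ∠D ≈ 86.38°
|G| = 6628.9 / 316.63 ≈ 20.936
Gain = 20 log₁₀(20.936) ≈ 26.42 dB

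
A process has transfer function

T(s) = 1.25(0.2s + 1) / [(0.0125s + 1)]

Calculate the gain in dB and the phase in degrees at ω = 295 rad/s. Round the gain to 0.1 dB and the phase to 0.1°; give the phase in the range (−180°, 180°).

At ω = 295 rad/s:
zero (1 + j295·0.2) = 1 + j59 → |·| ≈ 59.008, ∠ ≈ 89.03°
pole (1 + j295·0.0125) = 1 + j3.6875 → |·| ≈ 3.8207, ∠ ≈ 74.83°
|T| = 1.25 · 59.008 / (3.8207) ≈ 19.305
Gain = 20 log₁₀(19.305) ≈ 25.71 dB
∠T = (89.03°) − (74.83°) = 14.20°

25.7 dB, 14.2°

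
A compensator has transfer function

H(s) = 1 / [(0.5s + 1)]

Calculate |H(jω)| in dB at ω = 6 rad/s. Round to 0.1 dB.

At ω = 6 rad/s:
pole (1 + j6·0.5) = 1 + j3 → |·| ≈ 3.1623, ∠ ≈ 71.57°
|H| = 1 · 1 / (3.1623) ≈ 0.31623
Gain = 20 log₁₀(0.31623) ≈ -10.00 dB

-10.0 dB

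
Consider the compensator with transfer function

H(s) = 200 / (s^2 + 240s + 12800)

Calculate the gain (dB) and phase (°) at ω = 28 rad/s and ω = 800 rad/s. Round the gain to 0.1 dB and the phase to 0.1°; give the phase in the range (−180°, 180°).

Substitute s = j28:
Numerator: 200 = 200 + j0
Denominator: (j28)^2 + 240(j28) + 12800 = 12016 + j6720
|N| = √(200² + 0²) ≈ 200, ∠N ≈ 0.00°
|D| = √(12016² + 6720²) ≈ 13767, ∠D ≈ 29.22°
|H| = 200 / 13767 ≈ 0.014527
Gain = 20 log₁₀(0.014527) ≈ -36.76 dB
∠H = 0.00° − 29.22° = -29.22°

Substitute s = j800:
Numerator: 200 = 200 + j0
Denominator: (j800)^2 + 240(j800) + 12800 = -627200 + j192000
|N| = √(200² + 0²) ≈ 200, ∠N ≈ 0.00°
|D| = √(627200² + 192000²) ≈ 6.5593e+05, ∠D ≈ 162.98°
|H| = 200 / 6.5593e+05 ≈ 0.00030491
Gain = 20 log₁₀(0.00030491) ≈ -70.32 dB
∠H = 0.00° − 162.98° = -162.98°

ω = 28: -36.8 dB, -29.2°; ω = 800: -70.3 dB, -163.0°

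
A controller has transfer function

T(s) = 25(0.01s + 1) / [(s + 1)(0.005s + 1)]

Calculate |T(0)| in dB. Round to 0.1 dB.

T(0) = 25 · 1 / 1 = 25
20 log₁₀(25) ≈ 27.96 dB

28.0 dB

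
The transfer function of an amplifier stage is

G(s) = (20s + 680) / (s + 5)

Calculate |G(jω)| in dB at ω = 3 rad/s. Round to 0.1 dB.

41.4 dB

Substitute s = j3:
Numerator: 20(j3) + 680 = 680 + j60
Denominator: (j3) + 5 = 5 + j3
|N| = √(680² + 60²) ≈ 682.64, ∠N ≈ 5.04°
|D| = √(5² + 3²) ≈ 5.831, ∠D ≈ 30.96°
|G| = 682.64 / 5.831 ≈ 117.07
Gain = 20 log₁₀(117.07) ≈ 41.37 dB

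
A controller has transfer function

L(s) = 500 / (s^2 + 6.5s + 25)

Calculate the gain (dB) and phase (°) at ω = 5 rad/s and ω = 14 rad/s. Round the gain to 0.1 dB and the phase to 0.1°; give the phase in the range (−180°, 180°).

ω = 5: 23.7 dB, -90.0°; ω = 14: 8.2 dB, -152.0°

At s = jω = j5:
quadratic: (j5)² + 6.5·j5 + 25 = 0 + j32.5 → |·| ≈ 32.5, ∠ ≈ 90.00°
|L| = 500 / 32.5 ≈ 15.385
Gain = 20 log₁₀(15.385) ≈ 23.74 dB
∠L = 0.00° − 90.00° = -90.00°

At s = jω = j14:
quadratic: (j14)² + 6.5·j14 + 25 = -171 + j91 → |·| ≈ 193.71, ∠ ≈ 151.98°
|L| = 500 / 193.71 ≈ 2.5812
Gain = 20 log₁₀(2.5812) ≈ 8.24 dB
∠L = 0.00° − 151.98° = -151.98°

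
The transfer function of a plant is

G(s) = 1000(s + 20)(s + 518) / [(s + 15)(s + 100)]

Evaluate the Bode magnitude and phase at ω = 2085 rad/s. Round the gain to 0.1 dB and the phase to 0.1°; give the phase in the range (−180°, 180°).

60.3 dB, -11.3°

At s = jω = j2085:
zero (s+20): 20 + j2085 → |·| = √(20²+2085²) = √4347625 ≈ 2085.1, ∠ = arctan(2085/20) ≈ 89.45°
zero (s+518): 518 + j2085 → |·| = √(518²+2085²) = √4615549 ≈ 2148.4, ∠ = arctan(2085/518) ≈ 76.05°
pole (s+15): 15 + j2085 → |·| = √(15²+2085²) = √4347450 ≈ 2085.1, ∠ = arctan(2085/15) ≈ 89.59°
pole (s+100): 100 + j2085 → |·| = √(100²+2085²) = √4357225 ≈ 2087.4, ∠ = arctan(2085/100) ≈ 87.25°
|G| = 1000 · 4.4796e+06 / 4.3524e+06 ≈ 1029.2
Gain = 20 log₁₀(1029.2) ≈ 60.25 dB
∠G = 165.50° − 176.84° = -11.34°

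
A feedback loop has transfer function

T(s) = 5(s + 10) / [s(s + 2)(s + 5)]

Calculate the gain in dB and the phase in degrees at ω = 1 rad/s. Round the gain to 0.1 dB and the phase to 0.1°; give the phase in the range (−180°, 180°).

At s = jω = j1:
zero (s+10): 10 + j1 → |·| = √(10²+1²) = √101 ≈ 10.05, ∠ = arctan(1/10) ≈ 5.71°
pole (s+2): 2 + j1 → |·| = √(2²+1²) = √5 ≈ 2.2361, ∠ = arctan(1/2) ≈ 26.57°
pole (s+5): 5 + j1 → |·| = √(5²+1²) = √26 ≈ 5.099, ∠ = arctan(1/5) ≈ 11.31°
pole at origin: |s| = 1, ∠ = 90.00° (in denominator)
|T| = 5 · 10.05 / 11.402 ≈ 4.4071
Gain = 20 log₁₀(4.4071) ≈ 12.88 dB
∠T = 5.71° − 127.88° = -122.17°

12.9 dB, -122.2°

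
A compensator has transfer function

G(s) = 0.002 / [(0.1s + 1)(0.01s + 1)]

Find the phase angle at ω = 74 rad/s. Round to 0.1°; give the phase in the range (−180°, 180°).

-118.8°

At ω = 74 rad/s:
pole (1 + j74·0.1) = 1 + j7.4 → |·| ≈ 7.4673, ∠ ≈ 82.30°
pole (1 + j74·0.01) = 1 + j0.74 → |·| ≈ 1.244, ∠ ≈ 36.50°
∠G = (0°) − (82.30° + 36.50°) = -118.80°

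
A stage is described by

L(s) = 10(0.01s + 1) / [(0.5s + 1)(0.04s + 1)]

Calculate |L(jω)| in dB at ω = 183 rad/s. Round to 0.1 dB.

-30.2 dB

At ω = 183 rad/s:
zero (1 + j183·0.01) = 1 + j1.83 → |·| ≈ 2.0854, ∠ ≈ 61.35°
pole (1 + j183·0.5) = 1 + j91.5 → |·| ≈ 91.505, ∠ ≈ 89.37°
pole (1 + j183·0.04) = 1 + j7.32 → |·| ≈ 7.388, ∠ ≈ 82.22°
|L| = 10 · 2.0854 / (91.505 · 7.388) ≈ 0.030847
Gain = 20 log₁₀(0.030847) ≈ -30.22 dB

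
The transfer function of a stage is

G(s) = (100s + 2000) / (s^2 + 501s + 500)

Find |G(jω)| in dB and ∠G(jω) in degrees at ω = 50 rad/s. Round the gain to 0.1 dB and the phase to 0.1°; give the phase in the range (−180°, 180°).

Substitute s = j50:
Numerator: 100(j50) + 2000 = 2000 + j5000
Denominator: (j50)^2 + 501(j50) + 500 = -2000 + j25050
|N| = √(2000² + 5000²) ≈ 5385.2, ∠N ≈ 68.20°
|D| = √(2000² + 25050²) ≈ 25130, ∠D ≈ 94.56°
|G| = 5385.2 / 25130 ≈ 0.21429
Gain = 20 log₁₀(0.21429) ≈ -13.38 dB
∠G = 68.20° − 94.56° = -26.36°

-13.4 dB, -26.4°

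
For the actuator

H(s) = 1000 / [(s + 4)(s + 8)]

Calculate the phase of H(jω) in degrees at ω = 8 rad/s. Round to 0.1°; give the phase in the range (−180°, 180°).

-108.4°

At s = jω = j8:
pole (s+4): 4 + j8 → |·| = √(4²+8²) = √80 ≈ 8.9443, ∠ = arctan(8/4) ≈ 63.43°
pole (s+8): 8 + j8 → |·| = √(8²+8²) = √128 ≈ 11.314, ∠ = arctan(8/8) ≈ 45.00°
∠H = 0.00° − 108.43° = -108.43°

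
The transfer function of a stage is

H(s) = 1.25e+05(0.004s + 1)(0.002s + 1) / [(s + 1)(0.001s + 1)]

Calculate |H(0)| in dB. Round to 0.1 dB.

H(0) = 1.25e+05 · 1 / 1 = 1.25e+05
20 log₁₀(1.25e+05) ≈ 101.94 dB

101.9 dB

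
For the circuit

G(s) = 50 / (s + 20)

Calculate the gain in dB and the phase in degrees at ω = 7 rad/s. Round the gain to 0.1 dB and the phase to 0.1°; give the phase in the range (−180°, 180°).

7.5 dB, -19.3°

Substitute s = j7:
Numerator: 50 = 50 + j0
Denominator: (j7) + 20 = 20 + j7
|N| = √(50² + 0²) ≈ 50, ∠N ≈ 0.00°
|D| = √(20² + 7²) ≈ 21.19, ∠D ≈ 19.29°
|G| = 50 / 21.19 ≈ 2.3596
Gain = 20 log₁₀(2.3596) ≈ 7.46 dB
∠G = 0.00° − 19.29° = -19.29°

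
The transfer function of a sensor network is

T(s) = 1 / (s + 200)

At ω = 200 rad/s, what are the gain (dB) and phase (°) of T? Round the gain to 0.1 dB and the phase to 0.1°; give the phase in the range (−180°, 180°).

At s = jω = j200:
pole (s+200): 200 + j200 → |·| = √(200²+200²) = √80000 ≈ 282.84, ∠ = arctan(200/200) ≈ 45.00°
|T| = 1 / 282.84 ≈ 0.0035356
Gain = 20 log₁₀(0.0035356) ≈ -49.03 dB
∠T = 0.00° − 45.00° = -45.00°

-49.0 dB, -45.0°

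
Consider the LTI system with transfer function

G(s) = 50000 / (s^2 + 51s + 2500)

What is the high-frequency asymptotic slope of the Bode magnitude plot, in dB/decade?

Each pole contributes −20 dB/decade at high frequency; each zero contributes +20 dB/decade.
Net: 0 zero(s) − 2 pole(s) → -40 dB/decade.

-40 dB/decade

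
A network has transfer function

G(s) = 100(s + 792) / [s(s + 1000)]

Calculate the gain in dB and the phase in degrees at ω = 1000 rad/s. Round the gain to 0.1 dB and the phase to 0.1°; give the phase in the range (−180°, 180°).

-20.9 dB, -83.4°

At s = jω = j1000:
zero (s+792): 792 + j1000 → |·| = √(792²+1000²) = √1627264 ≈ 1275.6, ∠ = arctan(1000/792) ≈ 51.62°
pole (s+1000): 1000 + j1000 → |·| = √(1000²+1000²) = √2000000 ≈ 1414.2, ∠ = arctan(1000/1000) ≈ 45.00°
pole at origin: |s| = 1000, ∠ = 90.00° (in denominator)
|G| = 100 · 1275.6 / 1.4142e+06 ≈ 0.090199
Gain = 20 log₁₀(0.090199) ≈ -20.90 dB
∠G = 51.62° − 135.00° = -83.38°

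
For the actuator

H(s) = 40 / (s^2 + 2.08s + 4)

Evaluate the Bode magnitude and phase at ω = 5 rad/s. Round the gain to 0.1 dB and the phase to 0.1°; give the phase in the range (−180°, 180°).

4.6 dB, -153.7°

At s = jω = j5:
quadratic: (j5)² + 2.08·j5 + 4 = -21 + j10.4 → |·| ≈ 23.434, ∠ ≈ 153.65°
|H| = 40 / 23.434 ≈ 1.7069
Gain = 20 log₁₀(1.7069) ≈ 4.64 dB
∠H = 0.00° − 153.65° = -153.65°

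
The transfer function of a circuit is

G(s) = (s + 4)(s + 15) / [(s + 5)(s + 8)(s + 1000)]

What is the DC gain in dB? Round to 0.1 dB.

-56.5 dB

G(0) = 1·4·15 / (5·8·1000) = 0.0015
20 log₁₀(0.0015) ≈ -56.48 dB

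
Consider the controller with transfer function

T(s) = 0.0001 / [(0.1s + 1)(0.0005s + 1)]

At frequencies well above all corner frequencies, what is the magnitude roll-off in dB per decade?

-40 dB/decade

Each pole contributes −20 dB/decade at high frequency; each zero contributes +20 dB/decade.
Net: 0 zero(s) − 2 pole(s) → -40 dB/decade.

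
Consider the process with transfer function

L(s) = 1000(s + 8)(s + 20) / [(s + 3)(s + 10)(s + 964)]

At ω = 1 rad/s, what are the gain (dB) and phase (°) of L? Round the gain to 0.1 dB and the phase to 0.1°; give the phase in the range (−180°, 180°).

14.4 dB, -14.2°

At s = jω = j1:
zero (s+8): 8 + j1 → |·| = √(8²+1²) = √65 ≈ 8.0623, ∠ = arctan(1/8) ≈ 7.13°
zero (s+20): 20 + j1 → |·| = √(20²+1²) = √401 ≈ 20.025, ∠ = arctan(1/20) ≈ 2.86°
pole (s+3): 3 + j1 → |·| = √(3²+1²) = √10 ≈ 3.1623, ∠ = arctan(1/3) ≈ 18.43°
pole (s+10): 10 + j1 → |·| = √(10²+1²) = √101 ≈ 10.05, ∠ = arctan(1/10) ≈ 5.71°
pole (s+964): 964 + j1 → |·| = √(964²+1²) = √929297 ≈ 964, ∠ = arctan(1/964) ≈ 0.06°
|L| = 1000 · 161.45 / 30637 ≈ 5.2698
Gain = 20 log₁₀(5.2698) ≈ 14.44 dB
∠L = 9.99° − 24.20° = -14.21°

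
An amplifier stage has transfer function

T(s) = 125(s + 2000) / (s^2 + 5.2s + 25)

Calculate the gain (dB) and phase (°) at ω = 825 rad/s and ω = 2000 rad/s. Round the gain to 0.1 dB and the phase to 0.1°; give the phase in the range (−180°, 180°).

ω = 825: -8.0 dB, -157.2°; ω = 2000: -21.1 dB, -134.9°

At s = jω = j825:
zero (s+2000): 2000 + j825 → |·| = √(2000²+825²) = √4680625 ≈ 2163.5, ∠ = arctan(825/2000) ≈ 22.42°
quadratic: (j825)² + 5.2·j825 + 25 = -680600 + j4290 → |·| ≈ 6.8061e+05, ∠ ≈ 179.64°
|T| = 125 · 2163.5 / 6.8061e+05 ≈ 0.39735
Gain = 20 log₁₀(0.39735) ≈ -8.02 dB
∠T = 22.42° − 179.64° = -157.22°

At s = jω = j2000:
zero (s+2000): 2000 + j2000 → |·| = √(2000²+2000²) = √8000000 ≈ 2828.4, ∠ = arctan(2000/2000) ≈ 45.00°
quadratic: (j2000)² + 5.2·j2000 + 25 = -3999975 + j10400 → |·| ≈ 4e+06, ∠ ≈ 179.85°
|T| = 125 · 2828.4 / 4e+06 ≈ 0.088387
Gain = 20 log₁₀(0.088387) ≈ -21.07 dB
∠T = 45.00° − 179.85° = -134.85°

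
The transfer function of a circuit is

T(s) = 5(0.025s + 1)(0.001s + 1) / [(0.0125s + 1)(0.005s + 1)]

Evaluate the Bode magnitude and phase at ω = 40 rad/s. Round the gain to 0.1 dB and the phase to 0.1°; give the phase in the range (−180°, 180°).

15.9 dB, 9.4°

At ω = 40 rad/s:
zero (1 + j40·0.025) = 1 + j1 → |·| ≈ 1.4142, ∠ ≈ 45.00°
zero (1 + j40·0.001) = 1 + j0.04 → |·| ≈ 1.0008, ∠ ≈ 2.29°
pole (1 + j40·0.0125) = 1 + j0.5 → |·| ≈ 1.118, ∠ ≈ 26.57°
pole (1 + j40·0.005) = 1 + j0.2 → |·| ≈ 1.0198, ∠ ≈ 11.31°
|T| = 5 · 1.4142 · 1.0008 / (1.118 · 1.0198) ≈ 6.2069
Gain = 20 log₁₀(6.2069) ≈ 15.86 dB
∠T = (45.00° + 2.29°) − (26.57° + 11.31°) = 9.41°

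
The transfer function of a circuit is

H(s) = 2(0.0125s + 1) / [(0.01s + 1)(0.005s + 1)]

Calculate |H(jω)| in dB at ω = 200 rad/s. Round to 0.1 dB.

At ω = 200 rad/s:
zero (1 + j200·0.0125) = 1 + j2.5 → |·| ≈ 2.6926, ∠ ≈ 68.20°
pole (1 + j200·0.01) = 1 + j2 → |·| ≈ 2.2361, ∠ ≈ 63.43°
pole (1 + j200·0.005) = 1 + j1 → |·| ≈ 1.4142, ∠ ≈ 45.00°
|H| = 2 · 2.6926 / (2.2361 · 1.4142) ≈ 1.7029
Gain = 20 log₁₀(1.7029) ≈ 4.62 dB

4.6 dB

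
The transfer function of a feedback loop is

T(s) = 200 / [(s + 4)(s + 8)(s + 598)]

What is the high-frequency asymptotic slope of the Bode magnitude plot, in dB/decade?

-60 dB/decade

Each pole contributes −20 dB/decade at high frequency; each zero contributes +20 dB/decade.
Net: 0 zero(s) − 3 pole(s) → -60 dB/decade.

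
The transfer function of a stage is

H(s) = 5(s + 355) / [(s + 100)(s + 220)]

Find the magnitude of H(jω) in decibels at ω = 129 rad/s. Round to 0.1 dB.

-26.9 dB

At s = jω = j129:
zero (s+355): 355 + j129 → |·| = √(355²+129²) = √142666 ≈ 377.71, ∠ = arctan(129/355) ≈ 19.97°
pole (s+100): 100 + j129 → |·| = √(100²+129²) = √26641 ≈ 163.22, ∠ = arctan(129/100) ≈ 52.22°
pole (s+220): 220 + j129 → |·| = √(220²+129²) = √65041 ≈ 255.03, ∠ = arctan(129/220) ≈ 30.39°
|H| = 5 · 377.71 / 41626 ≈ 0.045369
Gain = 20 log₁₀(0.045369) ≈ -26.86 dB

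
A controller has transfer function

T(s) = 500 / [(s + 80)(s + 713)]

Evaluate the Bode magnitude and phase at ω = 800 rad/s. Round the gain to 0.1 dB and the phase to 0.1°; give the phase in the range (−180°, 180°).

-64.7 dB, -132.6°

At s = jω = j800:
pole (s+80): 80 + j800 → |·| = √(80²+800²) = √646400 ≈ 803.99, ∠ = arctan(800/80) ≈ 84.29°
pole (s+713): 713 + j800 → |·| = √(713²+800²) = √1148369 ≈ 1071.6, ∠ = arctan(800/713) ≈ 48.29°
|T| = 500 / 8.6156e+05 ≈ 0.00058034
Gain = 20 log₁₀(0.00058034) ≈ -64.73 dB
∠T = 0.00° − 132.58° = -132.58°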